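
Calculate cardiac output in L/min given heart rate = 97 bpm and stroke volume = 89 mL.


CO = HR * SV
CO = 97 * 89 / 1000
CO = 8.633 L/min


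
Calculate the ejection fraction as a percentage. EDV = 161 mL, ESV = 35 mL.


SV = EDV - ESV = 161 - 35 = 126 mL
EF = SV/EDV * 100 = 126/161 * 100
EF = 78.26%


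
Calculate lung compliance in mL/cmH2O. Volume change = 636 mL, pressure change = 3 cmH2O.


C = dV / dP
C = 636 / 3
C = 212 mL/cmH2O


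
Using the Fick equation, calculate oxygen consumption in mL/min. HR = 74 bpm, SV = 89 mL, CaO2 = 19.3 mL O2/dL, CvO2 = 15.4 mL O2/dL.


CO = HR*SV = 74*89/1000 = 6.586 L/min
a-v O2 diff = 19.3 - 15.4 = 3.9 mL/dL
VO2 = CO * (CaO2-CvO2) * 10 dL/L
VO2 = 6.586 * 3.9 * 10
VO2 = 256.9 mL/min


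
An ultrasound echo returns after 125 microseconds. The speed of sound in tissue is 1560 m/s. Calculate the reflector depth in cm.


depth = c * t / 2
t = 125 us = 1.2500e-04 s
depth = 1560 * 1.2500e-04 / 2
depth = 0.0975 m = 9.75 cm


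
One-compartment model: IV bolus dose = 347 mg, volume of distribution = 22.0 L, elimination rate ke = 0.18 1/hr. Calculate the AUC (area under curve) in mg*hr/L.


C0 = Dose/Vd = 347/22.0 = 15.7727 mg/L
AUC = C0/ke = 15.7727/0.18
AUC = 87.63 mg*hr/L


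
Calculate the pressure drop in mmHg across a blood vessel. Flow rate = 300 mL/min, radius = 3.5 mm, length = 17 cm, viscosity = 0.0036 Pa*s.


dP = 8*mu*L*Q / (pi*r^4)
Q = 300 mL/min = 5e-06 m^3/s
dP = 51.9265 Pa = 51.9265 / 133.322 mmHg = 0.3895 mmHg


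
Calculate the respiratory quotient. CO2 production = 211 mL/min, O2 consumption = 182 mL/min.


RQ = VCO2 / VO2
RQ = 211 / 182
RQ = 1.159


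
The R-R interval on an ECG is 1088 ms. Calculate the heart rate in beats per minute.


HR = 60 / RR_interval(s)
RR = 1088 ms = 1.088 s
HR = 60 / 1.088 = 55.15 bpm


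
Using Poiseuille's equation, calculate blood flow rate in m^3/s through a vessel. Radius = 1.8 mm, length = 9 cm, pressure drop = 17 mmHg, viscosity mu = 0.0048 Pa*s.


Q = pi*r^4*dP / (8*mu*L)
r = 0.0018 m, L = 0.09 m
dP = 17 mmHg = 2266.474 Pa
Q = 2.1628e-05 m^3/s


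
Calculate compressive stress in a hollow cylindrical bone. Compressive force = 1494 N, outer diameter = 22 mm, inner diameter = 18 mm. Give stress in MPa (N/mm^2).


A = pi*(r_o^2 - r_i^2)
r_o = 11 mm, r_i = 9 mm
A = 125.664 mm^2
sigma = F/A = 1494 / 125.664
sigma = 11.89 MPa


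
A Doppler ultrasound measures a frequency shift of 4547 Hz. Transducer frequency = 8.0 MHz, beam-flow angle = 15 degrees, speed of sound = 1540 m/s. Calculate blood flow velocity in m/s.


v = fd * c / (2 * f0 * cos(theta))
v = 4547 * 1540 / (2 * 8.0000e+06 * cos(15))
v = 0.4531 m/s


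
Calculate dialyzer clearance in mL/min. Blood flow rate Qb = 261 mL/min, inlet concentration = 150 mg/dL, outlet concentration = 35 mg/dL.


K = Qb * (Cb_in - Cb_out) / Cb_in
K = 261 * (150 - 35) / 150
K = 200.1 mL/min


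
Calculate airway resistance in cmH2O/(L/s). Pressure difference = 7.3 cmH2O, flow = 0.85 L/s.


R = dP / flow
R = 7.3 / 0.85
R = 8.588 cmH2O/(L/s)


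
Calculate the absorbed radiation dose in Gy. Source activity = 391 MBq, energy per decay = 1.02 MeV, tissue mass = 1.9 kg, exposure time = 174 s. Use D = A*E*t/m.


A = 391 MBq = 3.9100e+08 Bq
E = 1.02 MeV = 1.63404e-13 J
D = A*E*t/m = 3.9100e+08*1.63404e-13*174/1.9
D = 0.005851 Gy


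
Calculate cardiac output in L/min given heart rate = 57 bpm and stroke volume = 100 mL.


CO = HR * SV
CO = 57 * 100 / 1000
CO = 5.7 L/min


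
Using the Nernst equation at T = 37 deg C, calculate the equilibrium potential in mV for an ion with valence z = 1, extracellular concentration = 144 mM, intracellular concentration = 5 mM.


E = (RT/(zF)) * ln(C_out/C_in)
T = 37 + 273.15 = 310.15 K
E = (8.314 * 310.15 / (1 * 96485)) * ln(144/5)
E = 89.81 mV


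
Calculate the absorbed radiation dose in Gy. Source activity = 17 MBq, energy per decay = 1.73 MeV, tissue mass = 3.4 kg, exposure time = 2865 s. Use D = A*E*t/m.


A = 17 MBq = 1.7000e+07 Bq
E = 1.73 MeV = 2.77146e-13 J
D = A*E*t/m = 1.7000e+07*2.77146e-13*2865/3.4
D = 0.00397 Gy


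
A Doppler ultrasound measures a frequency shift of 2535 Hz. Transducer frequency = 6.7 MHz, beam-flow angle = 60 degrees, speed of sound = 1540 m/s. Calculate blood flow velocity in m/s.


v = fd * c / (2 * f0 * cos(theta))
v = 2535 * 1540 / (2 * 6.7000e+06 * cos(60))
v = 0.5827 m/s


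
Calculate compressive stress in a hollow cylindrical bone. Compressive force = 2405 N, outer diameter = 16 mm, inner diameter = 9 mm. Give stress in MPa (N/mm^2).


A = pi*(r_o^2 - r_i^2)
r_o = 8 mm, r_i = 4.5 mm
A = 137.445 mm^2
sigma = F/A = 2405 / 137.445
sigma = 17.5 MPa


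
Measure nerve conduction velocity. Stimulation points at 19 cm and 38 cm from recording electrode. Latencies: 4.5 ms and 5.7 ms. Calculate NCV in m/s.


Distance = (38 - 19) / 100 = 0.19 m
dt = (5.7 - 4.5) / 1000 = 0.0012 s
NCV = dist / dt = 158.3 m/s


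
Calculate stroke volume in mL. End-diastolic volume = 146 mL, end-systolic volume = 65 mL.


SV = EDV - ESV
SV = 146 - 65
SV = 81 mL


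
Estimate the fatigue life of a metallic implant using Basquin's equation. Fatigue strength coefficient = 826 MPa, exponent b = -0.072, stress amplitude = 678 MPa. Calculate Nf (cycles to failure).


sigma_a = sigma_f' * (2Nf)^b
2Nf = (sigma_a/sigma_f')^(1/b)
2Nf = (678/826)^(1/-0.072)
2Nf = 15.523053
Nf = 7.762


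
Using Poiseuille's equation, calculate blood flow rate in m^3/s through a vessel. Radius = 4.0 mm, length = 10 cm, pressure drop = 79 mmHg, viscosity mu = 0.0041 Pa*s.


Q = pi*r^4*dP / (8*mu*L)
r = 0.004 m, L = 0.1 m
dP = 79 mmHg = 10532.438 Pa
Q = 0.002583 m^3/s


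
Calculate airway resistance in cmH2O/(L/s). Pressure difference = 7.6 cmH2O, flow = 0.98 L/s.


R = dP / flow
R = 7.6 / 0.98
R = 7.755 cmH2O/(L/s)


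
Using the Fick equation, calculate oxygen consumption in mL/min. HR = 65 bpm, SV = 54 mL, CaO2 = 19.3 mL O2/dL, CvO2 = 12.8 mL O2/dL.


CO = HR*SV = 65*54/1000 = 3.51 L/min
a-v O2 diff = 19.3 - 12.8 = 6.5 mL/dL
VO2 = CO * (CaO2-CvO2) * 10 dL/L
VO2 = 3.51 * 6.5 * 10
VO2 = 228.1 mL/min


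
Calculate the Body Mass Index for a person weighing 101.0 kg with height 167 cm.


BMI = weight / height^2
height = 167 cm = 1.67 m
BMI = 101.0 / 1.67^2
BMI = 36.21 kg/m^2


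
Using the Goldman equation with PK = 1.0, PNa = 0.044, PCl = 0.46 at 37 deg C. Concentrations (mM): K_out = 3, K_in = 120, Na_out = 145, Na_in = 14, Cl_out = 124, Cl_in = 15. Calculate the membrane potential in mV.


Vm = (RT/F)*ln((PK*Ko + PNa*Nao + PCl*Cli)/(PK*Ki + PNa*Nai + PCl*Clo))
Numer = 16.28, Denom = 177.656
Vm = -63.87 mV


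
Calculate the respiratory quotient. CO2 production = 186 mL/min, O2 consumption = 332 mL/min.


RQ = VCO2 / VO2
RQ = 186 / 332
RQ = 0.5602


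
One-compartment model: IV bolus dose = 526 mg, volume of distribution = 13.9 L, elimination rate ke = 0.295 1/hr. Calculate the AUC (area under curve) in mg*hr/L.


C0 = Dose/Vd = 526/13.9 = 37.8417 mg/L
AUC = C0/ke = 37.8417/0.295
AUC = 128.3 mg*hr/L


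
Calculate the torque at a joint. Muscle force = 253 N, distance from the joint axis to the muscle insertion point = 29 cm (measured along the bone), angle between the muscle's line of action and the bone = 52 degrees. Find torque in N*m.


Torque = F * d * sin(theta)   (moment arm = d*sin(theta))
d = 29 cm = 0.29 m
Torque = 253 * 0.29 * sin(52)
Torque = 57.82 N*m


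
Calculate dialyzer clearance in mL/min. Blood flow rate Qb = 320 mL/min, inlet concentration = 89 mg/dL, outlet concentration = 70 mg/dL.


K = Qb * (Cb_in - Cb_out) / Cb_in
K = 320 * (89 - 70) / 89
K = 68.31 mL/min


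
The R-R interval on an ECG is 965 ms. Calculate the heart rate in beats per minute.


HR = 60 / RR_interval(s)
RR = 965 ms = 0.965 s
HR = 60 / 0.965 = 62.18 bpm


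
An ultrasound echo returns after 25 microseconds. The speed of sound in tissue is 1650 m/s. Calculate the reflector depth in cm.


depth = c * t / 2
t = 25 us = 2.5000e-05 s
depth = 1650 * 2.5000e-05 / 2
depth = 0.020625 m = 2.0625 cm


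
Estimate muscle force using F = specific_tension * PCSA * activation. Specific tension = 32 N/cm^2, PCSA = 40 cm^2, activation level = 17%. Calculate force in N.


F = sigma * PCSA * activation
F = 32 * 40 * 0.17
F = 217.6 N


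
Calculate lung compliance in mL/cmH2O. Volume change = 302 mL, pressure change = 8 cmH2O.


C = dV / dP
C = 302 / 8
C = 37.75 mL/cmH2O


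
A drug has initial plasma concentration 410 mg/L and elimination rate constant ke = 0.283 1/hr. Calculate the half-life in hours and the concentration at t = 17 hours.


t_half = ln(2) / ke = 0.693147 / 0.283 = 2.449 hr
C(t) = C0 * exp(-ke*t) = 410 * exp(-0.283*17)
C(17) = 3.337 mg/L


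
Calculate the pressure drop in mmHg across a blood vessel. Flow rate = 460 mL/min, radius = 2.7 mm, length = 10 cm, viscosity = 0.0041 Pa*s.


dP = 8*mu*L*Q / (pi*r^4)
Q = 460 mL/min = 7.66667e-06 m^3/s
dP = 150.618 Pa = 150.618 / 133.322 mmHg = 1.13 mmHg


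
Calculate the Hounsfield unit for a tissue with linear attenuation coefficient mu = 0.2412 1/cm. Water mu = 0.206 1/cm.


HU = ((mu_tissue - mu_water) / mu_water) * 1000
HU = ((0.2412 - 0.206) / 0.206) * 1000
HU = 170.9


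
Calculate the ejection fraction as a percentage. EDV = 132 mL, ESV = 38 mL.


SV = EDV - ESV = 132 - 38 = 94 mL
EF = SV/EDV * 100 = 94/132 * 100
EF = 71.21%


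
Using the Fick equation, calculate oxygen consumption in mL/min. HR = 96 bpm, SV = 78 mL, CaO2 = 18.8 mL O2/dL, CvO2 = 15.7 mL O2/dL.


CO = HR*SV = 96*78/1000 = 7.488 L/min
a-v O2 diff = 18.8 - 15.7 = 3.1 mL/dL
VO2 = CO * (CaO2-CvO2) * 10 dL/L
VO2 = 7.488 * 3.1 * 10
VO2 = 232.1 mL/min


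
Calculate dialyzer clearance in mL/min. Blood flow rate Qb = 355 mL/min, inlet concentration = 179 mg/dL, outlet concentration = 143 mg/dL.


K = Qb * (Cb_in - Cb_out) / Cb_in
K = 355 * (179 - 143) / 179
K = 71.4 mL/min


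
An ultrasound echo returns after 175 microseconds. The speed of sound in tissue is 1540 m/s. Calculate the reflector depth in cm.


depth = c * t / 2
t = 175 us = 1.7500e-04 s
depth = 1540 * 1.7500e-04 / 2
depth = 0.13475 m = 13.475 cm


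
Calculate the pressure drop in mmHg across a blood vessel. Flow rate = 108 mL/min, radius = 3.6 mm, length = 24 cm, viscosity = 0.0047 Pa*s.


dP = 8*mu*L*Q / (pi*r^4)
Q = 108 mL/min = 1.8e-06 m^3/s
dP = 30.7831 Pa = 30.7831 / 133.322 mmHg = 0.2309 mmHg


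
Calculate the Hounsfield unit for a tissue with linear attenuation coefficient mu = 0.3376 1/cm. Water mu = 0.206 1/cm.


HU = ((mu_tissue - mu_water) / mu_water) * 1000
HU = ((0.3376 - 0.206) / 0.206) * 1000
HU = 638.8


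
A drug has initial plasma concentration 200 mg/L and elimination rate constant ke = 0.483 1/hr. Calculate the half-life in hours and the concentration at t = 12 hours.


t_half = ln(2) / ke = 0.693147 / 0.483 = 1.435 hr
C(t) = C0 * exp(-ke*t) = 200 * exp(-0.483*12)
C(12) = 0.6079 mg/L


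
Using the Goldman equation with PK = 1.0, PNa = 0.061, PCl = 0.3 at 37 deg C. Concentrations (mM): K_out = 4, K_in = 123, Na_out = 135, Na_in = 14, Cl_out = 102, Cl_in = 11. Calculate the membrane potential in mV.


Vm = (RT/F)*ln((PK*Ko + PNa*Nao + PCl*Cli)/(PK*Ki + PNa*Nai + PCl*Clo))
Numer = 15.535, Denom = 154.454
Vm = -61.38 mV


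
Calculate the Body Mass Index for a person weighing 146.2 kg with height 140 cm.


BMI = weight / height^2
height = 140 cm = 1.4 m
BMI = 146.2 / 1.4^2
BMI = 74.59 kg/m^2


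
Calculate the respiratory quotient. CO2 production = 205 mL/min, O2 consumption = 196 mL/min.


RQ = VCO2 / VO2
RQ = 205 / 196
RQ = 1.046


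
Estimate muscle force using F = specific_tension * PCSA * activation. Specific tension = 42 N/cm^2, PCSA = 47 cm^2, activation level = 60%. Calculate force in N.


F = sigma * PCSA * activation
F = 42 * 47 * 0.6
F = 1184 N


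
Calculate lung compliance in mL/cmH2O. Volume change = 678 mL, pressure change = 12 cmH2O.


C = dV / dP
C = 678 / 12
C = 56.5 mL/cmH2O


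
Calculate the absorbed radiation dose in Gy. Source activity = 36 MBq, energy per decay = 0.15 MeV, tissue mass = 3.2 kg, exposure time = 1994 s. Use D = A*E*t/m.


A = 36 MBq = 3.6000e+07 Bq
E = 0.15 MeV = 2.403e-14 J
D = A*E*t/m = 3.6000e+07*2.403e-14*1994/3.2
D = 5.3905e-04 Gy


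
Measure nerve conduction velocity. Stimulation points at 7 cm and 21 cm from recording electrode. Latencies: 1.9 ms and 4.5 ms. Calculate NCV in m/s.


Distance = (21 - 7) / 100 = 0.14 m
dt = (4.5 - 1.9) / 1000 = 0.0026 s
NCV = dist / dt = 53.85 m/s


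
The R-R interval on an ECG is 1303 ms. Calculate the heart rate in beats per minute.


HR = 60 / RR_interval(s)
RR = 1303 ms = 1.303 s
HR = 60 / 1.303 = 46.05 bpm


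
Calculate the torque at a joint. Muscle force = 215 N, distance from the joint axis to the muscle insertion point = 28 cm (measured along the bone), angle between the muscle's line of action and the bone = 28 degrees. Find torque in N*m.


Torque = F * d * sin(theta)   (moment arm = d*sin(theta))
d = 28 cm = 0.28 m
Torque = 215 * 0.28 * sin(28)
Torque = 28.26 N*m


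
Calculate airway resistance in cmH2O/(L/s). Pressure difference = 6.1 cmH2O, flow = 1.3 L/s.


R = dP / flow
R = 6.1 / 1.3
R = 4.692 cmH2O/(L/s)


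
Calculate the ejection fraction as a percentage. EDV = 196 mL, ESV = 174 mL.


SV = EDV - ESV = 196 - 174 = 22 mL
EF = SV/EDV * 100 = 22/196 * 100
EF = 11.22%


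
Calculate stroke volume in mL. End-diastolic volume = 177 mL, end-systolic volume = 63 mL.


SV = EDV - ESV
SV = 177 - 63
SV = 114 mL


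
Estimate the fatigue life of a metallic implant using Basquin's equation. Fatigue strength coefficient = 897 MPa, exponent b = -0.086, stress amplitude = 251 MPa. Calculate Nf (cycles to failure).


sigma_a = sigma_f' * (2Nf)^b
2Nf = (sigma_a/sigma_f')^(1/b)
2Nf = (251/897)^(1/-0.086)
2Nf = 2701550.2
Nf = 1.3508e+06


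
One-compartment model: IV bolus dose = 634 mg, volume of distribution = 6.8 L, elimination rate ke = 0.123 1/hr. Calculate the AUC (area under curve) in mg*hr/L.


C0 = Dose/Vd = 634/6.8 = 93.2353 mg/L
AUC = C0/ke = 93.2353/0.123
AUC = 758 mg*hr/L


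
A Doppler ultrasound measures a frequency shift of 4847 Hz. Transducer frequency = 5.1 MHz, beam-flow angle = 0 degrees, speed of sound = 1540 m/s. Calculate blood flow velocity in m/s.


v = fd * c / (2 * f0 * cos(theta))
v = 4847 * 1540 / (2 * 5.1000e+06 * cos(0))
v = 0.7318 m/s


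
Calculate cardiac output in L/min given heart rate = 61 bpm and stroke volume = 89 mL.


CO = HR * SV
CO = 61 * 89 / 1000
CO = 5.429 L/min


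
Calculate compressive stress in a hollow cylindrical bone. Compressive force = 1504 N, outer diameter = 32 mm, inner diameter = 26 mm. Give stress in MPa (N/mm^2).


A = pi*(r_o^2 - r_i^2)
r_o = 16 mm, r_i = 13 mm
A = 273.319 mm^2
sigma = F/A = 1504 / 273.319
sigma = 5.503 MPa


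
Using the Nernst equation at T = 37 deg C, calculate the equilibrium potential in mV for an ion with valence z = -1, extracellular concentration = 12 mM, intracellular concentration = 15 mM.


E = (RT/(zF)) * ln(C_out/C_in)
T = 37 + 273.15 = 310.15 K
E = (8.314 * 310.15 / (-1 * 96485)) * ln(12/15)
E = 5.964 mV


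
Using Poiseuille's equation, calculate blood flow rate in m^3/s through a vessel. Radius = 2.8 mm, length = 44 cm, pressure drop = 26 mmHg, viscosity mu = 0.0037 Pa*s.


Q = pi*r^4*dP / (8*mu*L)
r = 0.0028 m, L = 0.44 m
dP = 26 mmHg = 3466.372 Pa
Q = 5.1394e-05 m^3/s


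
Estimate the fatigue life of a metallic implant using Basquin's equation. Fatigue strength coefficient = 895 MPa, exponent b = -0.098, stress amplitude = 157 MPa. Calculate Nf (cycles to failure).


sigma_a = sigma_f' * (2Nf)^b
2Nf = (sigma_a/sigma_f')^(1/b)
2Nf = (157/895)^(1/-0.098)
2Nf = 51701591
Nf = 2.5851e+07


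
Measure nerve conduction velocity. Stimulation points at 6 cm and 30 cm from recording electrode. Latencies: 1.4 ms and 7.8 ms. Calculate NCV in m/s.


Distance = (30 - 6) / 100 = 0.24 m
dt = (7.8 - 1.4) / 1000 = 0.0064 s
NCV = dist / dt = 37.5 m/s


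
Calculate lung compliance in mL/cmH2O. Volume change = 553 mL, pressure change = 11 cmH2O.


C = dV / dP
C = 553 / 11
C = 50.27 mL/cmH2O


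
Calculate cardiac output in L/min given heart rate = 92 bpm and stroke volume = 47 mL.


CO = HR * SV
CO = 92 * 47 / 1000
CO = 4.324 L/min


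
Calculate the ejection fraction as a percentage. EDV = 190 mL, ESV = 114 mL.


SV = EDV - ESV = 190 - 114 = 76 mL
EF = SV/EDV * 100 = 76/190 * 100
EF = 40%


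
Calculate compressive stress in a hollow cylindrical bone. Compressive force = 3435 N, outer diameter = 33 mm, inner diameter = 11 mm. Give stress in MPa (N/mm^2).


A = pi*(r_o^2 - r_i^2)
r_o = 16.5 mm, r_i = 5.5 mm
A = 760.265 mm^2
sigma = F/A = 3435 / 760.265
sigma = 4.518 MPa


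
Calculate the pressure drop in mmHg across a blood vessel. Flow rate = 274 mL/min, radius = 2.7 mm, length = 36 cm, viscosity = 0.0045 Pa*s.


dP = 8*mu*L*Q / (pi*r^4)
Q = 274 mL/min = 4.56667e-06 m^3/s
dP = 354.487 Pa = 354.487 / 133.322 mmHg = 2.659 mmHg


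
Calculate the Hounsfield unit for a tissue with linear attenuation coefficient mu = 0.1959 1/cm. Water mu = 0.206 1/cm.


HU = ((mu_tissue - mu_water) / mu_water) * 1000
HU = ((0.1959 - 0.206) / 0.206) * 1000
HU = -49.03


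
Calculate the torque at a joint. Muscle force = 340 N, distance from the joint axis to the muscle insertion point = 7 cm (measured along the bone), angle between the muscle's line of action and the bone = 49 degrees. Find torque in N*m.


Torque = F * d * sin(theta)   (moment arm = d*sin(theta))
d = 7 cm = 0.07 m
Torque = 340 * 0.07 * sin(49)
Torque = 17.96 N*m


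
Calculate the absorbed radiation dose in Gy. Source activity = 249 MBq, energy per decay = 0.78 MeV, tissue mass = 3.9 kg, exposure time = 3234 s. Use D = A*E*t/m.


A = 249 MBq = 2.4900e+08 Bq
E = 0.78 MeV = 1.24956e-13 J
D = A*E*t/m = 2.4900e+08*1.24956e-13*3234/3.9
D = 0.0258 Gy


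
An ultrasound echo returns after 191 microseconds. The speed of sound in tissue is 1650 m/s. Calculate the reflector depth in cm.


depth = c * t / 2
t = 191 us = 1.9100e-04 s
depth = 1650 * 1.9100e-04 / 2
depth = 0.157575 m = 15.7575 cm


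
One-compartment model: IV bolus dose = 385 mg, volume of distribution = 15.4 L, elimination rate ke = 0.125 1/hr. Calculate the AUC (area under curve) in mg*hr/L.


C0 = Dose/Vd = 385/15.4 = 25 mg/L
AUC = C0/ke = 25/0.125
AUC = 200 mg*hr/L


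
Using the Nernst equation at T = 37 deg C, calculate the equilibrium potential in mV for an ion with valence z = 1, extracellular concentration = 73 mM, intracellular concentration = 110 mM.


E = (RT/(zF)) * ln(C_out/C_in)
T = 37 + 273.15 = 310.15 K
E = (8.314 * 310.15 / (1 * 96485)) * ln(73/110)
E = -10.96 mV


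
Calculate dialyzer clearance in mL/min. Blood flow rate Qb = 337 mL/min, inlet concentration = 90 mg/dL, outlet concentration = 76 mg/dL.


K = Qb * (Cb_in - Cb_out) / Cb_in
K = 337 * (90 - 76) / 90
K = 52.42 mL/min


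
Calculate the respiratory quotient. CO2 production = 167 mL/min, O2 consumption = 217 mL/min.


RQ = VCO2 / VO2
RQ = 167 / 217
RQ = 0.7696


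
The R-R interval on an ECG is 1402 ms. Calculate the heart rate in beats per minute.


HR = 60 / RR_interval(s)
RR = 1402 ms = 1.402 s
HR = 60 / 1.402 = 42.8 bpm


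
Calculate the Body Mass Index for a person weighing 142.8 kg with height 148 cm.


BMI = weight / height^2
height = 148 cm = 1.48 m
BMI = 142.8 / 1.48^2
BMI = 65.19 kg/m^2


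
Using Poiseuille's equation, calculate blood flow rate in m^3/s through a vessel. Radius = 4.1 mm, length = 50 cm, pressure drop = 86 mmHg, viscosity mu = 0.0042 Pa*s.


Q = pi*r^4*dP / (8*mu*L)
r = 0.0041 m, L = 0.5 m
dP = 86 mmHg = 11465.692 Pa
Q = 6.0587e-04 m^3/s


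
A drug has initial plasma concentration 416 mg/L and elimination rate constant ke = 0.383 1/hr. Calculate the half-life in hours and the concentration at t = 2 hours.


t_half = ln(2) / ke = 0.693147 / 0.383 = 1.81 hr
C(t) = C0 * exp(-ke*t) = 416 * exp(-0.383*2)
C(2) = 193.4 mg/L


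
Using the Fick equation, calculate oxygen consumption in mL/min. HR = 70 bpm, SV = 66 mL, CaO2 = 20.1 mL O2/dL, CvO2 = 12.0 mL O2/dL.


CO = HR*SV = 70*66/1000 = 4.62 L/min
a-v O2 diff = 20.1 - 12.0 = 8.1 mL/dL
VO2 = CO * (CaO2-CvO2) * 10 dL/L
VO2 = 4.62 * 8.1 * 10
VO2 = 374.2 mL/min


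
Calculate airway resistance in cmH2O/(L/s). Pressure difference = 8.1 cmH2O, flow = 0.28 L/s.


R = dP / flow
R = 8.1 / 0.28
R = 28.93 cmH2O/(L/s)


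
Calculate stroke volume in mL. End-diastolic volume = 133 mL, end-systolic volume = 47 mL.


SV = EDV - ESV
SV = 133 - 47
SV = 86 mL


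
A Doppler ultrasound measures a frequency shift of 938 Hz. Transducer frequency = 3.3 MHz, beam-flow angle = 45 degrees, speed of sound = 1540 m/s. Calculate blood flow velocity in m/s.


v = fd * c / (2 * f0 * cos(theta))
v = 938 * 1540 / (2 * 3.3000e+06 * cos(45))
v = 0.3095 m/s


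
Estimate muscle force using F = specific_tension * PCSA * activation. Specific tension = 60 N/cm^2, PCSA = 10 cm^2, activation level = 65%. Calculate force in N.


F = sigma * PCSA * activation
F = 60 * 10 * 0.65
F = 390 N


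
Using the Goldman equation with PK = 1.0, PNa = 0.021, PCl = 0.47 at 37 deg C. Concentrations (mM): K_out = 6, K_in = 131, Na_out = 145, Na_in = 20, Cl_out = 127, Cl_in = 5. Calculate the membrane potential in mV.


Vm = (RT/F)*ln((PK*Ko + PNa*Nao + PCl*Cli)/(PK*Ki + PNa*Nai + PCl*Clo))
Numer = 11.395, Denom = 191.11
Vm = -75.36 mV


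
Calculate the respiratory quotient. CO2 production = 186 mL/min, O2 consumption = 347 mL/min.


RQ = VCO2 / VO2
RQ = 186 / 347
RQ = 0.536


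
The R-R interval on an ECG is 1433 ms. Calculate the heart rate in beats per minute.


HR = 60 / RR_interval(s)
RR = 1433 ms = 1.433 s
HR = 60 / 1.433 = 41.87 bpm


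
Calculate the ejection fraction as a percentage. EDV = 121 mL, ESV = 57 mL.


SV = EDV - ESV = 121 - 57 = 64 mL
EF = SV/EDV * 100 = 64/121 * 100
EF = 52.89%


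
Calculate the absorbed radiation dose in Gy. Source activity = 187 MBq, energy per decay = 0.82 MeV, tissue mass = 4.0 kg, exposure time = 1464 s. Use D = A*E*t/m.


A = 187 MBq = 1.8700e+08 Bq
E = 0.82 MeV = 1.31364e-13 J
D = A*E*t/m = 1.8700e+08*1.31364e-13*1464/4.0
D = 0.008991 Gy


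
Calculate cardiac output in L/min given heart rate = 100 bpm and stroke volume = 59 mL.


CO = HR * SV
CO = 100 * 59 / 1000
CO = 5.9 L/min


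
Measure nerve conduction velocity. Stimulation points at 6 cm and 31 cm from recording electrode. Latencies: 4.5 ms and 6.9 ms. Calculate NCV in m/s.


Distance = (31 - 6) / 100 = 0.25 m
dt = (6.9 - 4.5) / 1000 = 0.0024 s
NCV = dist / dt = 104.2 m/s


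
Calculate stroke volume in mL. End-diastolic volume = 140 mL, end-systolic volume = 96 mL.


SV = EDV - ESV
SV = 140 - 96
SV = 44 mL


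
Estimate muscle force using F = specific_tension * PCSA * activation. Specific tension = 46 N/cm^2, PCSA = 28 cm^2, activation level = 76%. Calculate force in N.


F = sigma * PCSA * activation
F = 46 * 28 * 0.76
F = 978.9 N


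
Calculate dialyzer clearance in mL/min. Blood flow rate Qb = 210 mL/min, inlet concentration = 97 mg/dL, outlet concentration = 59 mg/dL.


K = Qb * (Cb_in - Cb_out) / Cb_in
K = 210 * (97 - 59) / 97
K = 82.27 mL/min


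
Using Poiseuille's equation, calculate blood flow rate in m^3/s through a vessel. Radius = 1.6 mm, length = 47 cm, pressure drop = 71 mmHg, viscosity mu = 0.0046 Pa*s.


Q = pi*r^4*dP / (8*mu*L)
r = 0.0016 m, L = 0.47 m
dP = 71 mmHg = 9465.862 Pa
Q = 1.1268e-05 m^3/s


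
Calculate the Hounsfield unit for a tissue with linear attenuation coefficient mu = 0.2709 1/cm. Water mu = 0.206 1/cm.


HU = ((mu_tissue - mu_water) / mu_water) * 1000
HU = ((0.2709 - 0.206) / 0.206) * 1000
HU = 315


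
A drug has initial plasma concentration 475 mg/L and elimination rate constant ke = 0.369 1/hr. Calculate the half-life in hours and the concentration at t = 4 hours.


t_half = ln(2) / ke = 0.693147 / 0.369 = 1.878 hr
C(t) = C0 * exp(-ke*t) = 475 * exp(-0.369*4)
C(4) = 108.6 mg/L


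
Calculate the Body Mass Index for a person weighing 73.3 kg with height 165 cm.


BMI = weight / height^2
height = 165 cm = 1.65 m
BMI = 73.3 / 1.65^2
BMI = 26.92 kg/m^2


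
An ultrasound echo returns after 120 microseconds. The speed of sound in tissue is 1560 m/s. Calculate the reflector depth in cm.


depth = c * t / 2
t = 120 us = 1.2000e-04 s
depth = 1560 * 1.2000e-04 / 2
depth = 0.0936 m = 9.36 cm


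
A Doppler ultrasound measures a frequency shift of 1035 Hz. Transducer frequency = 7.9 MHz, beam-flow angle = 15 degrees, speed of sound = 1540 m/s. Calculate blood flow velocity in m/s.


v = fd * c / (2 * f0 * cos(theta))
v = 1035 * 1540 / (2 * 7.9000e+06 * cos(15))
v = 0.1044 m/s


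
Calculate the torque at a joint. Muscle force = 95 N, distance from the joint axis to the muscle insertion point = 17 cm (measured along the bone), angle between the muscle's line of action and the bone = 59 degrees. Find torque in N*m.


Torque = F * d * sin(theta)   (moment arm = d*sin(theta))
d = 17 cm = 0.17 m
Torque = 95 * 0.17 * sin(59)
Torque = 13.84 N*m


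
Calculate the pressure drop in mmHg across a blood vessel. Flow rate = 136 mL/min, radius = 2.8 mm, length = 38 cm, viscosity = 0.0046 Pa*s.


dP = 8*mu*L*Q / (pi*r^4)
Q = 136 mL/min = 2.26667e-06 m^3/s
dP = 164.149 Pa = 164.149 / 133.322 mmHg = 1.231 mmHg


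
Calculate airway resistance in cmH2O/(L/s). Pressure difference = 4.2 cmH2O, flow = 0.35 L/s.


R = dP / flow
R = 4.2 / 0.35
R = 12 cmH2O/(L/s)


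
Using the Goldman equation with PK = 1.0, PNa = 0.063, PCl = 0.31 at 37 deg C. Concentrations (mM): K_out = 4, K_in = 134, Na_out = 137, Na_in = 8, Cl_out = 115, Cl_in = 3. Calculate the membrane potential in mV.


Vm = (RT/F)*ln((PK*Ko + PNa*Nao + PCl*Cli)/(PK*Ki + PNa*Nai + PCl*Clo))
Numer = 13.561, Denom = 170.154
Vm = -67.6 mV


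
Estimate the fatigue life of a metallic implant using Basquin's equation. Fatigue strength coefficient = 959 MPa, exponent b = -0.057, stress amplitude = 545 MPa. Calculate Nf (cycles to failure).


sigma_a = sigma_f' * (2Nf)^b
2Nf = (sigma_a/sigma_f')^(1/b)
2Nf = (545/959)^(1/-0.057)
2Nf = 20213.94
Nf = 1.011e+04


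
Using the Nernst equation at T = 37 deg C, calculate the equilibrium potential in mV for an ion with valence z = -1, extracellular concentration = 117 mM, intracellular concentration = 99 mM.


E = (RT/(zF)) * ln(C_out/C_in)
T = 37 + 273.15 = 310.15 K
E = (8.314 * 310.15 / (-1 * 96485)) * ln(117/99)
E = -4.465 mV


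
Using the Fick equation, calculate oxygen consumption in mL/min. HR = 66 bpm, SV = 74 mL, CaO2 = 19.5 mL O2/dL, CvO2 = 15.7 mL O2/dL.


CO = HR*SV = 66*74/1000 = 4.884 L/min
a-v O2 diff = 19.5 - 15.7 = 3.8 mL/dL
VO2 = CO * (CaO2-CvO2) * 10 dL/L
VO2 = 4.884 * 3.8 * 10
VO2 = 185.6 mL/min


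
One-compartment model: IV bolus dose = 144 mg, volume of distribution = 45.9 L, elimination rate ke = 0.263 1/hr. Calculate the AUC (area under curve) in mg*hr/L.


C0 = Dose/Vd = 144/45.9 = 3.13725 mg/L
AUC = C0/ke = 3.13725/0.263
AUC = 11.93 mg*hr/L


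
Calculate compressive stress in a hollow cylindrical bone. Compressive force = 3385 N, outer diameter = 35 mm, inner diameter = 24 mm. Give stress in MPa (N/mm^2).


A = pi*(r_o^2 - r_i^2)
r_o = 17.5 mm, r_i = 12 mm
A = 509.723 mm^2
sigma = F/A = 3385 / 509.723
sigma = 6.641 MPa


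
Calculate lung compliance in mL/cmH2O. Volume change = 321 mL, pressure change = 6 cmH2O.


C = dV / dP
C = 321 / 6
C = 53.5 mL/cmH2O


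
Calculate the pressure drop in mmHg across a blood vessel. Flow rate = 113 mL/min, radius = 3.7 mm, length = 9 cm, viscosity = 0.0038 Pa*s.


dP = 8*mu*L*Q / (pi*r^4)
Q = 113 mL/min = 1.88333e-06 m^3/s
dP = 8.75157 Pa = 8.75157 / 133.322 mmHg = 0.06564 mmHg


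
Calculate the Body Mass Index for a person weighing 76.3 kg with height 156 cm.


BMI = weight / height^2
height = 156 cm = 1.56 m
BMI = 76.3 / 1.56^2
BMI = 31.35 kg/m^2


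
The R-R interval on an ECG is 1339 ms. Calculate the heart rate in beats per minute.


HR = 60 / RR_interval(s)
RR = 1339 ms = 1.339 s
HR = 60 / 1.339 = 44.81 bpm


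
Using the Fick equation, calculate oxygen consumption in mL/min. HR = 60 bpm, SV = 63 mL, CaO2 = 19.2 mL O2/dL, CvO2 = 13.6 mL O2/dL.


CO = HR*SV = 60*63/1000 = 3.78 L/min
a-v O2 diff = 19.2 - 13.6 = 5.6 mL/dL
VO2 = CO * (CaO2-CvO2) * 10 dL/L
VO2 = 3.78 * 5.6 * 10
VO2 = 211.7 mL/min


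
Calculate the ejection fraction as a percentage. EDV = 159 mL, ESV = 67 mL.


SV = EDV - ESV = 159 - 67 = 92 mL
EF = SV/EDV * 100 = 92/159 * 100
EF = 57.86%


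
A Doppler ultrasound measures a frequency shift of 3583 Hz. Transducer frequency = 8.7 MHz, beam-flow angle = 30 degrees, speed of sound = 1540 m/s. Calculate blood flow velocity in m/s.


v = fd * c / (2 * f0 * cos(theta))
v = 3583 * 1540 / (2 * 8.7000e+06 * cos(30))
v = 0.3662 m/s


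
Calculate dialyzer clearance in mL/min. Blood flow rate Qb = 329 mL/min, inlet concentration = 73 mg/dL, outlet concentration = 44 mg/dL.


K = Qb * (Cb_in - Cb_out) / Cb_in
K = 329 * (73 - 44) / 73
K = 130.7 mL/min


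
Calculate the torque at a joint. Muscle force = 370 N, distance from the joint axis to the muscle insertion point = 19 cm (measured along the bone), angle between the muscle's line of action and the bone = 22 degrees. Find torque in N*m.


Torque = F * d * sin(theta)   (moment arm = d*sin(theta))
d = 19 cm = 0.19 m
Torque = 370 * 0.19 * sin(22)
Torque = 26.33 N*m


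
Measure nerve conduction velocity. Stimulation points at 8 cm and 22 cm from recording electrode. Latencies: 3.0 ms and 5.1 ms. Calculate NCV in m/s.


Distance = (22 - 8) / 100 = 0.14 m
dt = (5.1 - 3.0) / 1000 = 0.0021 s
NCV = dist / dt = 66.67 m/s


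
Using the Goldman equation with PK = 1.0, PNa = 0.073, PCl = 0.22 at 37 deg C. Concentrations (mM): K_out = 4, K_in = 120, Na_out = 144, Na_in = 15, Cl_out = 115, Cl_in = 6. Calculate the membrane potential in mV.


Vm = (RT/F)*ln((PK*Ko + PNa*Nao + PCl*Cli)/(PK*Ki + PNa*Nai + PCl*Clo))
Numer = 15.832, Denom = 146.395
Vm = -59.44 mV


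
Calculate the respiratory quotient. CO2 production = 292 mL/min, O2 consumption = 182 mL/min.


RQ = VCO2 / VO2
RQ = 292 / 182
RQ = 1.604


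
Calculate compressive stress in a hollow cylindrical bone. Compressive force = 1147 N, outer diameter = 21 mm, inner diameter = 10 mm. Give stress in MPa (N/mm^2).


A = pi*(r_o^2 - r_i^2)
r_o = 10.5 mm, r_i = 5 mm
A = 267.821 mm^2
sigma = F/A = 1147 / 267.821
sigma = 4.283 MPa


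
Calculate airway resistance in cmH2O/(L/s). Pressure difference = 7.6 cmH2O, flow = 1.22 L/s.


R = dP / flow
R = 7.6 / 1.22
R = 6.23 cmH2O/(L/s)


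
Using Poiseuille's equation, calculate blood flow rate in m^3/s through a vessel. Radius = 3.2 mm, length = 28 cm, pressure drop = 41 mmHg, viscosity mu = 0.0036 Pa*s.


Q = pi*r^4*dP / (8*mu*L)
r = 0.0032 m, L = 0.28 m
dP = 41 mmHg = 5466.202 Pa
Q = 2.2330e-04 m^3/s


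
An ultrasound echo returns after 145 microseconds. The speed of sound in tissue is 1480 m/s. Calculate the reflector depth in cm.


depth = c * t / 2
t = 145 us = 1.4500e-04 s
depth = 1480 * 1.4500e-04 / 2
depth = 0.1073 m = 10.73 cm


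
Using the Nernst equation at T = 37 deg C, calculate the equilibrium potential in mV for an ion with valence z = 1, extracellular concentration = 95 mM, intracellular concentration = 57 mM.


E = (RT/(zF)) * ln(C_out/C_in)
T = 37 + 273.15 = 310.15 K
E = (8.314 * 310.15 / (1 * 96485)) * ln(95/57)
E = 13.65 mV


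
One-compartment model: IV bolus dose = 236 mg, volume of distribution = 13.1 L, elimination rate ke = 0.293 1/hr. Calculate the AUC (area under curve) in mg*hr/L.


C0 = Dose/Vd = 236/13.1 = 18.0153 mg/L
AUC = C0/ke = 18.0153/0.293
AUC = 61.49 mg*hr/L


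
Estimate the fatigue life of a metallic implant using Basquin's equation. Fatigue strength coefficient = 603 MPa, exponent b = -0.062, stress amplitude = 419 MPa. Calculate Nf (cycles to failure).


sigma_a = sigma_f' * (2Nf)^b
2Nf = (sigma_a/sigma_f')^(1/b)
2Nf = (419/603)^(1/-0.062)
2Nf = 354.85673
Nf = 177.4


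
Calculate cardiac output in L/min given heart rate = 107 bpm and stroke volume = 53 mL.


CO = HR * SV
CO = 107 * 53 / 1000
CO = 5.671 L/min


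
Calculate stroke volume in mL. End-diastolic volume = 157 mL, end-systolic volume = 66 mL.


SV = EDV - ESV
SV = 157 - 66
SV = 91 mL


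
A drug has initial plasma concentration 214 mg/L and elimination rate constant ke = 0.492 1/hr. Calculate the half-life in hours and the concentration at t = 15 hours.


t_half = ln(2) / ke = 0.693147 / 0.492 = 1.409 hr
C(t) = C0 * exp(-ke*t) = 214 * exp(-0.492*15)
C(15) = 0.1335 mg/L


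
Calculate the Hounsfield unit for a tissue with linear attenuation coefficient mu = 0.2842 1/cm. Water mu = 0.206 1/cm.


HU = ((mu_tissue - mu_water) / mu_water) * 1000
HU = ((0.2842 - 0.206) / 0.206) * 1000
HU = 379.6


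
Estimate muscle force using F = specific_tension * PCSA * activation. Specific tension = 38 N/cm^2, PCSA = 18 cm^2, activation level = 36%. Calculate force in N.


F = sigma * PCSA * activation
F = 38 * 18 * 0.36
F = 246.2 N


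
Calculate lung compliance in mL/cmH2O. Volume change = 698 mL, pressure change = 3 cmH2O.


C = dV / dP
C = 698 / 3
C = 232.7 mL/cmH2O


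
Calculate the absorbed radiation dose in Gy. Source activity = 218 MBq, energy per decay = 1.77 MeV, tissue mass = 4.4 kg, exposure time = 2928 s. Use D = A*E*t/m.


A = 218 MBq = 2.1800e+08 Bq
E = 1.77 MeV = 2.83554e-13 J
D = A*E*t/m = 2.1800e+08*2.83554e-13*2928/4.4
D = 0.04113 Gy


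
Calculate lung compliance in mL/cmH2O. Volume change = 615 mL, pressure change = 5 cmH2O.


C = dV / dP
C = 615 / 5
C = 123 mL/cmH2O


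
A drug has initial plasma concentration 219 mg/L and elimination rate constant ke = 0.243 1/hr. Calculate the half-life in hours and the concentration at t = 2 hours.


t_half = ln(2) / ke = 0.693147 / 0.243 = 2.852 hr
C(t) = C0 * exp(-ke*t) = 219 * exp(-0.243*2)
C(2) = 134.7 mg/L


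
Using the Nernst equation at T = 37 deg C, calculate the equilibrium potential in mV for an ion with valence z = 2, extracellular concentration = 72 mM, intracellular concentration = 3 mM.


E = (RT/(zF)) * ln(C_out/C_in)
T = 37 + 273.15 = 310.15 K
E = (8.314 * 310.15 / (2 * 96485)) * ln(72/3)
E = 42.47 mV


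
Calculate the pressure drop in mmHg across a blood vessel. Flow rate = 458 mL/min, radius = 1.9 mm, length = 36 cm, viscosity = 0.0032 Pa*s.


dP = 8*mu*L*Q / (pi*r^4)
Q = 458 mL/min = 7.63333e-06 m^3/s
dP = 1718.27 Pa = 1718.27 / 133.322 mmHg = 12.89 mmHg


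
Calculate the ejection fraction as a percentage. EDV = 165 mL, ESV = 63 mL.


SV = EDV - ESV = 165 - 63 = 102 mL
EF = SV/EDV * 100 = 102/165 * 100
EF = 61.82%


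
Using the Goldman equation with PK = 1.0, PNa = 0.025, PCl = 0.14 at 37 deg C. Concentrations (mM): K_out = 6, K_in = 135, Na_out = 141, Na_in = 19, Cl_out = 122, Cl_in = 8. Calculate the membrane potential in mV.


Vm = (RT/F)*ln((PK*Ko + PNa*Nao + PCl*Cli)/(PK*Ki + PNa*Nai + PCl*Clo))
Numer = 10.645, Denom = 152.555
Vm = -71.15 mV


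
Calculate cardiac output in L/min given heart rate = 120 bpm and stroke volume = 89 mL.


CO = HR * SV
CO = 120 * 89 / 1000
CO = 10.68 L/min


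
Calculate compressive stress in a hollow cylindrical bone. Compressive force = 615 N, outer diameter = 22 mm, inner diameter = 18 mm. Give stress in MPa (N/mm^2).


A = pi*(r_o^2 - r_i^2)
r_o = 11 mm, r_i = 9 mm
A = 125.664 mm^2
sigma = F/A = 615 / 125.664
sigma = 4.894 MPa


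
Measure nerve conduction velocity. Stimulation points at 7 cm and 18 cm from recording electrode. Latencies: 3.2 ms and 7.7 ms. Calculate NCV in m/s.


Distance = (18 - 7) / 100 = 0.11 m
dt = (7.7 - 3.2) / 1000 = 0.0045 s
NCV = dist / dt = 24.44 m/s


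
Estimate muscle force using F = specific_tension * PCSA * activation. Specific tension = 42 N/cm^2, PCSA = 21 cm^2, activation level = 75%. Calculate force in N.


F = sigma * PCSA * activation
F = 42 * 21 * 0.75
F = 661.5 N


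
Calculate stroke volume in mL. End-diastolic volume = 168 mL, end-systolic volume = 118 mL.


SV = EDV - ESV
SV = 168 - 118
SV = 50 mL


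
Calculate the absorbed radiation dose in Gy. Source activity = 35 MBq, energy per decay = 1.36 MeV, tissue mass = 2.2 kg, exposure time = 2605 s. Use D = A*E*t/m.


A = 35 MBq = 3.5000e+07 Bq
E = 1.36 MeV = 2.17872e-13 J
D = A*E*t/m = 3.5000e+07*2.17872e-13*2605/2.2
D = 0.009029 Gy


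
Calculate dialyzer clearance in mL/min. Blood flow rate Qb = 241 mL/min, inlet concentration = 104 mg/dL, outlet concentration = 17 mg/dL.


K = Qb * (Cb_in - Cb_out) / Cb_in
K = 241 * (104 - 17) / 104
K = 201.6 mL/min


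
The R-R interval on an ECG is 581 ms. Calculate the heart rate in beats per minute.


HR = 60 / RR_interval(s)
RR = 581 ms = 0.581 s
HR = 60 / 0.581 = 103.3 bpm


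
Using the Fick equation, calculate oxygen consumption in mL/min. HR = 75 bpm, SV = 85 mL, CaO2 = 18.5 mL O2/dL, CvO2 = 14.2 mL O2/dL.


CO = HR*SV = 75*85/1000 = 6.375 L/min
a-v O2 diff = 18.5 - 14.2 = 4.3 mL/dL
VO2 = CO * (CaO2-CvO2) * 10 dL/L
VO2 = 6.375 * 4.3 * 10
VO2 = 274.1 mL/min


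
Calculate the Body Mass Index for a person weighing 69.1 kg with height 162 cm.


BMI = weight / height^2
height = 162 cm = 1.62 m
BMI = 69.1 / 1.62^2
BMI = 26.33 kg/m^2


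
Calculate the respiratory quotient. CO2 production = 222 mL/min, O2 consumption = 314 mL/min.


RQ = VCO2 / VO2
RQ = 222 / 314
RQ = 0.707


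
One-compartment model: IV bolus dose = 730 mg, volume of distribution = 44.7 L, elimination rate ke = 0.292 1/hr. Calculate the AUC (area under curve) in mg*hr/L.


C0 = Dose/Vd = 730/44.7 = 16.3311 mg/L
AUC = C0/ke = 16.3311/0.292
AUC = 55.93 mg*hr/L


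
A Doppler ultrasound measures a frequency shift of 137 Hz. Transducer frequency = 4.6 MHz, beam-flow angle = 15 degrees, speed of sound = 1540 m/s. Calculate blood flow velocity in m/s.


v = fd * c / (2 * f0 * cos(theta))
v = 137 * 1540 / (2 * 4.6000e+06 * cos(15))
v = 0.02374 m/s


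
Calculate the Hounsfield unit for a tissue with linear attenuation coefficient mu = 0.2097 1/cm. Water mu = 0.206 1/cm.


HU = ((mu_tissue - mu_water) / mu_water) * 1000
HU = ((0.2097 - 0.206) / 0.206) * 1000
HU = 17.96


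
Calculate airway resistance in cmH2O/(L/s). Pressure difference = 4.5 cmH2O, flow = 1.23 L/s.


R = dP / flow
R = 4.5 / 1.23
R = 3.659 cmH2O/(L/s)


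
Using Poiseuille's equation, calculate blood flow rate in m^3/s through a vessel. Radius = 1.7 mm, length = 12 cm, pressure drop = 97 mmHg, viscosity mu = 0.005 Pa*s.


Q = pi*r^4*dP / (8*mu*L)
r = 0.0017 m, L = 0.12 m
dP = 97 mmHg = 12932.234 Pa
Q = 7.0693e-05 m^3/s


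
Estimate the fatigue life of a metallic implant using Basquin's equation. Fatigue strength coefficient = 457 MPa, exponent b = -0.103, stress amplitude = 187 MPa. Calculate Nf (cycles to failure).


sigma_a = sigma_f' * (2Nf)^b
2Nf = (sigma_a/sigma_f')^(1/b)
2Nf = (187/457)^(1/-0.103)
2Nf = 5857.5297
Nf = 2929


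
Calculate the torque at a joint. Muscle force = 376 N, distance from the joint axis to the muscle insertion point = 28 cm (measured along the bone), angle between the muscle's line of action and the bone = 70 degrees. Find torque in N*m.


Torque = F * d * sin(theta)   (moment arm = d*sin(theta))
d = 28 cm = 0.28 m
Torque = 376 * 0.28 * sin(70)
Torque = 98.93 N*m
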